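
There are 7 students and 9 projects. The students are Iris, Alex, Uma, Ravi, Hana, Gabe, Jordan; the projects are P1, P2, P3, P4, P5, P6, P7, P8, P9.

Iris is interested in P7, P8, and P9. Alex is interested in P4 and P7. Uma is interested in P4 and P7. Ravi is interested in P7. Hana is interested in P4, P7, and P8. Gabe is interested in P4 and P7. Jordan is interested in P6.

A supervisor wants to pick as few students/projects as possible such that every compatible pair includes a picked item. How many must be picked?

5

{Iris, Hana, Jordan, P4, P7} is a vertex cover of size 5: every edge has an endpoint in this set.
No smaller cover exists because Iris–P9, Alex–P4, Uma–P7, Hana–P8, Jordan–P6 is a matching of size 5, and a cover must include an endpoint of each of these disjoint edges (König's theorem).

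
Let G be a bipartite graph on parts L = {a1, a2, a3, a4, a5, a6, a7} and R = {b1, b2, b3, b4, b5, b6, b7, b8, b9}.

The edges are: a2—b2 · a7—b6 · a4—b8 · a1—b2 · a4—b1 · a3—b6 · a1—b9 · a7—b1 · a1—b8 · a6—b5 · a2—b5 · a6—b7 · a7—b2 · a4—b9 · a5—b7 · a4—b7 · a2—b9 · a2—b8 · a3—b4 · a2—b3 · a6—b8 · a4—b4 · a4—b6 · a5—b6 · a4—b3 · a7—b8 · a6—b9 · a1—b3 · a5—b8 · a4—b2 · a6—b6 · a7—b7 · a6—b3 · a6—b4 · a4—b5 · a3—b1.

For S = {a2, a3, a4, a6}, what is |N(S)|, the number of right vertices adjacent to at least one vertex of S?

9

The union of neighbours of {a2, a3, a4, a6} is {b1, b2, b3, b4, b5, b6, b7, b8, b9}, which has 9 elements.
Since |N(S)| = 9 ≥ |S| = 4, Hall's condition holds for this subset.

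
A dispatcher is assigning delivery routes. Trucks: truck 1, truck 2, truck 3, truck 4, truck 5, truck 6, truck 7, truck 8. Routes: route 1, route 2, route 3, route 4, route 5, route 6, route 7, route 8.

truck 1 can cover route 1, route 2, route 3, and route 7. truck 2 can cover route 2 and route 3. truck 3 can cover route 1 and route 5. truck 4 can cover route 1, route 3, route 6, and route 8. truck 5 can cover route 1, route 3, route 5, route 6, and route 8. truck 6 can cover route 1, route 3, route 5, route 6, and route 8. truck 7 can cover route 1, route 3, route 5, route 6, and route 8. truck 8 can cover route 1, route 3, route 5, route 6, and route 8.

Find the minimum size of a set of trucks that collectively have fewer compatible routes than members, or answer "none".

Take S = {truck 3, truck 4, truck 5, truck 6, truck 7, truck 8}. Its neighbourhood is {route 1, route 3, route 5, route 6, route 8}, so |N(S)| = 5 < |S| = 6.
Every subset of size less than 6 has at least as many neighbours as members, so 6 is the minimum.

6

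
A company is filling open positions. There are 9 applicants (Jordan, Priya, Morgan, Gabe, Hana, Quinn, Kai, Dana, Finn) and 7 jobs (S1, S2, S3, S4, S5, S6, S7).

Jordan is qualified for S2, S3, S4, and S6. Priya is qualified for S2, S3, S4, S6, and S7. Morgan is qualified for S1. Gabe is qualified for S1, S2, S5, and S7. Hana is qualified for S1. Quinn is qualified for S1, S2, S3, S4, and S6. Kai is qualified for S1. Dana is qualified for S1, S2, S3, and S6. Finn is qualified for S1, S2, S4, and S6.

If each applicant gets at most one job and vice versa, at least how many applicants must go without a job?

For example, pair Jordan–S4, Priya–S7, Morgan–S1, Gabe–S5, Quinn–S3, Dana–S6, Finn–S2.
The set {Morgan, Hana, Kai} has only 1 neighbour ({S1}), so by Hall's theorem at most 7 of the 9 applicants can be matched.
That matches 7 of the 9, leaving 2 unmatched; no matching can do better.

2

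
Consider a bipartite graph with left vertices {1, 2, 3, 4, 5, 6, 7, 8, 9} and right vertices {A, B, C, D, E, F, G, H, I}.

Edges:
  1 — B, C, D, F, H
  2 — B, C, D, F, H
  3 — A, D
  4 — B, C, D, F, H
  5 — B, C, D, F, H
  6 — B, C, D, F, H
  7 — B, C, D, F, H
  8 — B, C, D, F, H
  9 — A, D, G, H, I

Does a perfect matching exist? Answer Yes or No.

The set {1, 2, 4, 5, 6, 7, 8} has only 5 neighbours ({B, C, D, F, H}), so by Hall's theorem at most 7 of the 9 left vertices can be matched.
Hence no matching covers every left vertex.

No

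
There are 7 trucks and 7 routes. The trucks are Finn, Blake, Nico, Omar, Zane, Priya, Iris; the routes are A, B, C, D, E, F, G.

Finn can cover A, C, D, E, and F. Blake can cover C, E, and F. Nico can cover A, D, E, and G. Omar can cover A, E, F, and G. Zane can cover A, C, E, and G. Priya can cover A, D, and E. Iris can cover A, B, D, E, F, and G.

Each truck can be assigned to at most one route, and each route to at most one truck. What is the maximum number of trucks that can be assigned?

7

A valid assignment of size 7: Finn–A, Blake–F, Nico–D, Omar–G, Zane–C, Priya–E, Iris–B.
All 7 trucks are matched, so no larger matching exists.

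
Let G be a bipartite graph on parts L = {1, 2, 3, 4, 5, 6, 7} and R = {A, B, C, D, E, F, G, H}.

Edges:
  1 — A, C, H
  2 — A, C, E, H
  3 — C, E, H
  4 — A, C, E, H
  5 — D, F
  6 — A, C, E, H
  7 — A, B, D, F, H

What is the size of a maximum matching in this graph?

6

A valid assignment of size 6: 1-A, 2-H, 3-C, 4-E, 5-F, 7-B.
The set {1, 2, 3, 4, 6} has only 4 neighbours ({A, C, E, H}), so by Hall's theorem at most 6 of the 7 left vertices can be matched.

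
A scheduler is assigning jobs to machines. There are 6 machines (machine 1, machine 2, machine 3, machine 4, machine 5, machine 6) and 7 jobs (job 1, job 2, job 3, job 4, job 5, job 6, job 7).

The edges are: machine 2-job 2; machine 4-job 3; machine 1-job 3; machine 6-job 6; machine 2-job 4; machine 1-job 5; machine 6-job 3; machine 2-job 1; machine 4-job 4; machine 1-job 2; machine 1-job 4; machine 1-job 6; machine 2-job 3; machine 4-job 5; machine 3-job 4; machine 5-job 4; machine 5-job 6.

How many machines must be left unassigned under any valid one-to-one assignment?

0

For example, pair machine 1-job 2, machine 2-job 1, machine 3-job 4, machine 4-job 5, machine 5-job 6, machine 6-job 3.
This saturates every machine, so 6 is the maximum.
That matches 6 of the 6, leaving 0 unmatched; no matching can do better.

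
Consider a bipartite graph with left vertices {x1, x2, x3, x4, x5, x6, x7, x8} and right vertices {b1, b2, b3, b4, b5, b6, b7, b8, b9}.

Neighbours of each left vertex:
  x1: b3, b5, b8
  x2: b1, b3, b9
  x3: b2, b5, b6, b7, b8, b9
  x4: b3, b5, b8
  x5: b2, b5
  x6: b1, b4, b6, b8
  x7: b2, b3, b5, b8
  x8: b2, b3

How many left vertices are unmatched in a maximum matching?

1

One maximum matching: x1-b8, x2-b9, x3-b7, x4-b5, x5-b2, x6-b6, x7-b3.
The set {x1, x4, x5, x7, x8} has only 4 neighbours ({b2, b3, b5, b8}), so by Hall's theorem at most 7 of the 8 left vertices can be matched.
That matches 7 of the 8, leaving 1 unmatched; no matching can do better.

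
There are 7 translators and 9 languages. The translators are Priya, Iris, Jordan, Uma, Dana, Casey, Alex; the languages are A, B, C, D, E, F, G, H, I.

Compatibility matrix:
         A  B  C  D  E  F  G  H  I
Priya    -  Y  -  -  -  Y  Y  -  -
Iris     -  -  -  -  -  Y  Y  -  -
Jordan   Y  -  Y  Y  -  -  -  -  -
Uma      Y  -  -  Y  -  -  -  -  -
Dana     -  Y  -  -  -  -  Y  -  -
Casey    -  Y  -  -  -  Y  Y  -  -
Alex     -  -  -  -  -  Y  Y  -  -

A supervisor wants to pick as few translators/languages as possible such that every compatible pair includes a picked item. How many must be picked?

5

{Jordan, Uma, B, F, G} is a vertex cover of size 5: every edge has an endpoint in this set.
No smaller cover exists because Priya–F, Iris–G, Jordan–C, Uma–D, Dana–B is a matching of size 5, and a cover must include an endpoint of each of these disjoint edges (König's theorem).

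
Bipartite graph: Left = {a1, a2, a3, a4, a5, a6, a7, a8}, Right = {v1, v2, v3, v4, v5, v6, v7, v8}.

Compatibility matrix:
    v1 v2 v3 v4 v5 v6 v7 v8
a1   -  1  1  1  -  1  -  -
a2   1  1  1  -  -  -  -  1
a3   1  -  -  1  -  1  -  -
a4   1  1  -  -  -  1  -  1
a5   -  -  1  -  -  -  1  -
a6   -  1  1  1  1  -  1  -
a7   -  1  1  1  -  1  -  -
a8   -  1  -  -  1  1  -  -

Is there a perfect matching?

Yes

For example, pair a1→v3, a2→v8, a3→v4, a4→v1, a5→v7, a6→v5, a7→v6, a8→v2.
Every left vertex is matched, so this is a perfect matching.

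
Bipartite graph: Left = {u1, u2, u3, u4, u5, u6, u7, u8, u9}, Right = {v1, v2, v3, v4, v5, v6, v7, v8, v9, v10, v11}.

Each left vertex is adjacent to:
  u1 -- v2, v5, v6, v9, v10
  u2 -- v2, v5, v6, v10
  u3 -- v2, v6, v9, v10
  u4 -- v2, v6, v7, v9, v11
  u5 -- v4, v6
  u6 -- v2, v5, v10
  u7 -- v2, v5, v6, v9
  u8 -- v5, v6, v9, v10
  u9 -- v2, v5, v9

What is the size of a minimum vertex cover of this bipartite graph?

7

The 7 edges u1–v5, u2–v6, u3–v9, u4–v11, u5–v4, u6–v10, u7–v2 form a matching, so any vertex cover needs at least 7 vertices (one per matched edge).
Conversely {u4, u5, v2, v5, v6, v9, v10} meets every edge and has exactly 7 vertices, so 7 is optimal.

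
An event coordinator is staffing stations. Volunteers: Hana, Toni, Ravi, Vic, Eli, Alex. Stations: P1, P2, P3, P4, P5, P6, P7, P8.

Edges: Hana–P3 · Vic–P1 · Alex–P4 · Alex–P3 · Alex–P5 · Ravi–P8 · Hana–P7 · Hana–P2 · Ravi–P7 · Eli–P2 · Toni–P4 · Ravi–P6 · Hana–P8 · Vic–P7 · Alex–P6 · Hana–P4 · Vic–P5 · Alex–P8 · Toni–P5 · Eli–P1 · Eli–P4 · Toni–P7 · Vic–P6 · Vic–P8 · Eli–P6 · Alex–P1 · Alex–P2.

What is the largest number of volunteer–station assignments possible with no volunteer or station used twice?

6

A valid assignment of size 6: Hana→P3, Toni→P5, Ravi→P7, Vic→P8, Eli→P6, Alex→P1.
All 6 volunteers are matched, so no larger matching exists.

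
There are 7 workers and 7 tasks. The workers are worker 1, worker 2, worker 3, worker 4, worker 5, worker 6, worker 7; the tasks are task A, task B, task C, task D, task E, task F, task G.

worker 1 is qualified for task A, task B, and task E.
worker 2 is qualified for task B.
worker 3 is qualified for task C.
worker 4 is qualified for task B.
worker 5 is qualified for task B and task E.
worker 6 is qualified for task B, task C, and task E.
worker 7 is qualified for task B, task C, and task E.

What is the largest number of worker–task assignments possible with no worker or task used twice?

4

For example, pair worker 1→task A, worker 2→task B, worker 3→task C, worker 5→task E.
The set {worker 2, worker 3, worker 4, worker 5, worker 6, worker 7} has only 3 neighbours ({task B, task C, task E}), so by Hall's theorem at most 4 of the 7 workers can be matched.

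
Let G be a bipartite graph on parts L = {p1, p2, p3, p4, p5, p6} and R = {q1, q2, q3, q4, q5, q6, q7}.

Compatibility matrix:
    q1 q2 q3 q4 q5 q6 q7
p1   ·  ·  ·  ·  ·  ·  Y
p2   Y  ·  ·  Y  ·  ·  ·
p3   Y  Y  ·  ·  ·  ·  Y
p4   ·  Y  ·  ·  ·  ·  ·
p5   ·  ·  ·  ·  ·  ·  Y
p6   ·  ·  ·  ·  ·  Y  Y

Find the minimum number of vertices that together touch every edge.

A maximum matching has 5 edges (e.g. p1–q7, p2–q4, p3–q1, p4–q2, p6–q6).
By König's theorem the minimum vertex cover has the same size. One such cover is {p2, p3, p4, p6, q7}.

5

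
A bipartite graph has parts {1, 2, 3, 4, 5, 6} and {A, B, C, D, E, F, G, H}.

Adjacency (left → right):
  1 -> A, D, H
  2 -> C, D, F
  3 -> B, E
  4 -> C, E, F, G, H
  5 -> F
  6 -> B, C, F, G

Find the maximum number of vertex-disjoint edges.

A valid assignment of size 6: 1–D, 2–C, 3–E, 4–G, 5–F, 6–B.
All 6 left vertices are matched, so no larger matching exists.

6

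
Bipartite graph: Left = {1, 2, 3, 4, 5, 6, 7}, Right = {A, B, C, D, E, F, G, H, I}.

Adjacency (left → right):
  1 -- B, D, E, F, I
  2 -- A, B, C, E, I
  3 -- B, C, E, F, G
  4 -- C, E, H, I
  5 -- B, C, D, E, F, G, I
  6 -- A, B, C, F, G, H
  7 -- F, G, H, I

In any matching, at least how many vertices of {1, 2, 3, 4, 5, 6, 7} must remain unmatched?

0

One maximum matching: 1→E, 2→B, 3→C, 4→H, 5→G, 6→A, 7→F.
This saturates every left vertex, so 7 is the maximum.
That matches 7 of the 7, leaving 0 unmatched; no matching can do better.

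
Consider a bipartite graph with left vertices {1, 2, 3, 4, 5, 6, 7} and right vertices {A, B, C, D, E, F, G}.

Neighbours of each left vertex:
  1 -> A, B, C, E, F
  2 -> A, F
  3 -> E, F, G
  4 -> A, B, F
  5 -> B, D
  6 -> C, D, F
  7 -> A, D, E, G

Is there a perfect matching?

Yes

For example, pair 1–A, 2–F, 3–G, 4–B, 5–D, 6–C, 7–E.
Every left vertex is matched, so this is a perfect matching.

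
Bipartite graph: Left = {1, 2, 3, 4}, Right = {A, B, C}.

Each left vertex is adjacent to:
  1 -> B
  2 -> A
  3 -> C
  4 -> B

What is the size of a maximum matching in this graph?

A valid assignment of size 3: 1–B, 2–A, 3–C.
The set {1, 4} has only 1 neighbour ({B}), so by Hall's theorem at most 3 of the 4 left vertices can be matched.

3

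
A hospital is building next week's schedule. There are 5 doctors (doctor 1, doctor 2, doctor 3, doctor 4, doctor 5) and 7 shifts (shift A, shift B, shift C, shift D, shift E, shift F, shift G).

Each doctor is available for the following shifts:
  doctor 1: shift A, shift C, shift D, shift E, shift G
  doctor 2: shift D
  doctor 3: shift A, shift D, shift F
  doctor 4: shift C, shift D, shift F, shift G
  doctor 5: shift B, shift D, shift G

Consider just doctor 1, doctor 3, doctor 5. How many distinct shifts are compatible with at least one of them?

7

The union of neighbours of {doctor 1, doctor 3, doctor 5} is {shift A, shift B, shift C, shift D, shift E, shift F, shift G}, which has 7 elements.
Since |N(S)| = 7 ≥ |S| = 3, Hall's condition holds for this subset.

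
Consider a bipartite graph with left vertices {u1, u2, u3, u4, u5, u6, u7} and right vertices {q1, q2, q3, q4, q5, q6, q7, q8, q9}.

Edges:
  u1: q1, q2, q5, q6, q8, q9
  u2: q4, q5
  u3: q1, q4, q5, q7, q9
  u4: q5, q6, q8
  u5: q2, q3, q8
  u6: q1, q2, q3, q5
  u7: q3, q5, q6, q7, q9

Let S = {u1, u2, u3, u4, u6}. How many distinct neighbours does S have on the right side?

The union of neighbours of {u1, u2, u3, u4, u6} is {q1, q2, q3, q4, q5, q6, q7, q8, q9}, which has 9 elements.
Since |N(S)| = 9 ≥ |S| = 5, Hall's condition holds for this subset.

9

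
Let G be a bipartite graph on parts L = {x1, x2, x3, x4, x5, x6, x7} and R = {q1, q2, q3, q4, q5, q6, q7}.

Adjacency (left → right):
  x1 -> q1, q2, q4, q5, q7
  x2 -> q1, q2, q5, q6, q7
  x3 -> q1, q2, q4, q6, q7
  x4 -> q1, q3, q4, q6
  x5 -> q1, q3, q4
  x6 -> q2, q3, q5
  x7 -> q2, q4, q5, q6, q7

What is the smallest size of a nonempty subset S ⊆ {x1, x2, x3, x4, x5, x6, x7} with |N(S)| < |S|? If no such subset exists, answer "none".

A matching saturating every left vertex exists, for instance x1→q2, x2→q7, x3→q4, x4→q1, x5→q3, x6→q5, x7→q6.
By Hall's marriage theorem, this means |N(S)| ≥ |S| for every subset S, so no violating subset exists.

none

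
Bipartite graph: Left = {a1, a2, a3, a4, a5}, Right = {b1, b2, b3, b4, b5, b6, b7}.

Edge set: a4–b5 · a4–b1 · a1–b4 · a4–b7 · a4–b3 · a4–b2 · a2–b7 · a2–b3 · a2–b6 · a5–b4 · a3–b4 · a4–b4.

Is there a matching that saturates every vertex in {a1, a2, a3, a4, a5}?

The set {a1, a3, a5} has only 1 neighbour ({b4}), so by Hall's theorem at most 3 of the 5 left vertices can be matched.
Hence no matching covers every left vertex.

No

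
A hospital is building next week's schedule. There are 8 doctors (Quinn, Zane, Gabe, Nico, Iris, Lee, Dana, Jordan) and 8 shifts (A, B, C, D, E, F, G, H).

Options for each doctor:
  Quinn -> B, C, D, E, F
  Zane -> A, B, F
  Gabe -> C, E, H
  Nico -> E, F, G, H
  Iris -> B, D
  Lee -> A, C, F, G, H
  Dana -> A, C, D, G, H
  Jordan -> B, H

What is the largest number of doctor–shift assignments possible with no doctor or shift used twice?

One maximum matching: Quinn–E, Zane–F, Gabe–C, Nico–H, Iris–D, Lee–A, Dana–G, Jordan–B.
This saturates every doctor, so 8 is the maximum.

8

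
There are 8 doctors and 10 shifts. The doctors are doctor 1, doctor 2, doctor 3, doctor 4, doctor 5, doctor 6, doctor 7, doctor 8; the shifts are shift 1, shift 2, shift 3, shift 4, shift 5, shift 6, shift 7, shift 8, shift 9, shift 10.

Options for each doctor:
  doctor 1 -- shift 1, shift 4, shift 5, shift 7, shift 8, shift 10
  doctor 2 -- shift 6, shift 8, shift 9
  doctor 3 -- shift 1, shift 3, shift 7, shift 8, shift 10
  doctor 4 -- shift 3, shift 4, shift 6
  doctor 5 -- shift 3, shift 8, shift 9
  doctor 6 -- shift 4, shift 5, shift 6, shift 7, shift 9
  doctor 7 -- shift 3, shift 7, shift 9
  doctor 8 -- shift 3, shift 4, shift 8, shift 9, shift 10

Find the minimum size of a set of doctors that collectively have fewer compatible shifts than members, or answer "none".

A matching saturating every doctor exists, for instance doctor 1→shift 4, doctor 2→shift 9, doctor 3→shift 1, doctor 4→shift 6, doctor 5→shift 3, doctor 6→shift 5, doctor 7→shift 7, doctor 8→shift 8.
By Hall's marriage theorem, this means |N(S)| ≥ |S| for every subset S, so no violating subset exists.

none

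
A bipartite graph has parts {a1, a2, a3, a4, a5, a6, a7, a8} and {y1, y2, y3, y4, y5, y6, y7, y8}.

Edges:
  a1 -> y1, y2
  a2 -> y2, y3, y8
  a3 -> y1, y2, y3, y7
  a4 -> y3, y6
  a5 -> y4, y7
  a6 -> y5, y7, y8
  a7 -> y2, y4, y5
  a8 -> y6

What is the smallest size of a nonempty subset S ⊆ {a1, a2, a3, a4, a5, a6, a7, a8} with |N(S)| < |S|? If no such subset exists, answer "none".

A matching saturating every left vertex exists, for instance a1→y2, a2→y8, a3→y1, a4→y3, a5→y4, a6→y7, a7→y5, a8→y6.
By Hall's marriage theorem, this means |N(S)| ≥ |S| for every subset S, so no violating subset exists.

none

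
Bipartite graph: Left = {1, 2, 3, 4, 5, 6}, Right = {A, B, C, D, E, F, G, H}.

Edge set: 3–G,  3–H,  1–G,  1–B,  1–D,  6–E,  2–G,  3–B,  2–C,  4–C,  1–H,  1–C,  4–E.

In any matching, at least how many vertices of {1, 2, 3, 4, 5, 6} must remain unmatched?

For example, pair 1-H, 2-G, 3-B, 4-C, 6-E.
The set {5} has only 0 neighbours (∅), so by Hall's theorem at most 5 of the 6 left vertices can be matched.
That matches 5 of the 6, leaving 1 unmatched; no matching can do better.

1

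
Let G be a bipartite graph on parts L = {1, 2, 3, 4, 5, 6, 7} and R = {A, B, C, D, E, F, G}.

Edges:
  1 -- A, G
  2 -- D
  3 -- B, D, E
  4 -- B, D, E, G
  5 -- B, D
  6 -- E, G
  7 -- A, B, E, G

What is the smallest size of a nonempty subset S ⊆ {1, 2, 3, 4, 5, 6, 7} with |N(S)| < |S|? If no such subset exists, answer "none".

Take S = {2, 3, 4, 5, 6}. Its neighbourhood is {B, D, E, G}, so |N(S)| = 4 < |S| = 5.
Every subset of size less than 5 has at least as many neighbours as members, so 5 is the minimum.

5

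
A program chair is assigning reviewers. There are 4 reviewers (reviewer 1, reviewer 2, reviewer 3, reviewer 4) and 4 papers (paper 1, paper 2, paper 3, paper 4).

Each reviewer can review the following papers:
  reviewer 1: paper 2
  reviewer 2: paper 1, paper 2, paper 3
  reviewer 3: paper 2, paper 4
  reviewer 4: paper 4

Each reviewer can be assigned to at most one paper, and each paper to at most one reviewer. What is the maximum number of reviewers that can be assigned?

A valid assignment of size 3: reviewer 1–paper 2, reviewer 2–paper 1, reviewer 3–paper 4.
The set {reviewer 1, reviewer 3, reviewer 4} has only 2 neighbours ({paper 2, paper 4}), so by Hall's theorem at most 3 of the 4 reviewers can be matched.

3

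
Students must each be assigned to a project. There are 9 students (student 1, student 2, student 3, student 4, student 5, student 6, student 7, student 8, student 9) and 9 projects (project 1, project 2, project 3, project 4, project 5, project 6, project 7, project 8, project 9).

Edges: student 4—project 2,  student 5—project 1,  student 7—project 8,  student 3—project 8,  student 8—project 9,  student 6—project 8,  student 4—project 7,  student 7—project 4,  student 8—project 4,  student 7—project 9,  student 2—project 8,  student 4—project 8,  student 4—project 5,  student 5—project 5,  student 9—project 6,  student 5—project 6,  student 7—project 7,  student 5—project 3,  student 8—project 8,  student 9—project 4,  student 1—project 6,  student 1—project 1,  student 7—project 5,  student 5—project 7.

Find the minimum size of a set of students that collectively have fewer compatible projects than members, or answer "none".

Take S = {student 2, student 3}. Its neighbourhood is {project 8}, so |N(S)| = 1 < |S| = 2.
No single vertex violates Hall's condition since each has at least one neighbour, so 2 is the minimum.

2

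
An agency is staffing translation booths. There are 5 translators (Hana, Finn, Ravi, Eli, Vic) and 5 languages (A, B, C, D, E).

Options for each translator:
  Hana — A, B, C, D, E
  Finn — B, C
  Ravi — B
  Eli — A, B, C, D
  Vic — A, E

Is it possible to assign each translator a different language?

Yes

One maximum matching: Hana-A, Finn-C, Ravi-B, Eli-D, Vic-E.
All 5 translators are covered.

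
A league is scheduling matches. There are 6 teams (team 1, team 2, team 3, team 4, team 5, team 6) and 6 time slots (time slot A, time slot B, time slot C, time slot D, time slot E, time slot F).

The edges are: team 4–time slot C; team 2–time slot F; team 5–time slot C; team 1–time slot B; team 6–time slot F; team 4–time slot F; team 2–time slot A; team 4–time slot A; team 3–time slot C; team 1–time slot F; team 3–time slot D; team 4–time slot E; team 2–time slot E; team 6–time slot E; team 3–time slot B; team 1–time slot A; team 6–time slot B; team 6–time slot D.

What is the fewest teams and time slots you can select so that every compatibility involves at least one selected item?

The 6 edges team 1–time slot B, team 2–time slot E, team 3–time slot D, team 4–time slot A, team 5–time slot C, team 6–time slot F form a matching, so any vertex cover needs at least 6 vertices (one per matched edge).
Conversely {team 1, team 2, team 3, team 4, team 5, team 6} meets every edge and has exactly 6 vertices, so 6 is optimal.

6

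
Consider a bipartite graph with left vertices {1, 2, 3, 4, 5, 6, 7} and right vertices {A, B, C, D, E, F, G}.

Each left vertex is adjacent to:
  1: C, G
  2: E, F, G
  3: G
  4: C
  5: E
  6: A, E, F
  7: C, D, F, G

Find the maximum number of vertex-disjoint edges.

6

One maximum matching: 1-C, 2-F, 3-G, 5-E, 6-A, 7-D.
The set {1, 3, 4} has only 2 neighbours ({C, G}), so by Hall's theorem at most 6 of the 7 left vertices can be matched.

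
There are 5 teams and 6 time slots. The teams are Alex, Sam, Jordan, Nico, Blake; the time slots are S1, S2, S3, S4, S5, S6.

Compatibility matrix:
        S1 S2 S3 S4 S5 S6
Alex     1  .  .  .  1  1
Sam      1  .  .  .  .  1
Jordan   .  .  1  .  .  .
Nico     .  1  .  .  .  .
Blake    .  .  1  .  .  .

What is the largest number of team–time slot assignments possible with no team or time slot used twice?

One maximum matching: Alex-S1, Sam-S6, Jordan-S3, Nico-S2.
The set {Jordan, Blake} has only 1 neighbour ({S3}), so by Hall's theorem at most 4 of the 5 teams can be matched.

4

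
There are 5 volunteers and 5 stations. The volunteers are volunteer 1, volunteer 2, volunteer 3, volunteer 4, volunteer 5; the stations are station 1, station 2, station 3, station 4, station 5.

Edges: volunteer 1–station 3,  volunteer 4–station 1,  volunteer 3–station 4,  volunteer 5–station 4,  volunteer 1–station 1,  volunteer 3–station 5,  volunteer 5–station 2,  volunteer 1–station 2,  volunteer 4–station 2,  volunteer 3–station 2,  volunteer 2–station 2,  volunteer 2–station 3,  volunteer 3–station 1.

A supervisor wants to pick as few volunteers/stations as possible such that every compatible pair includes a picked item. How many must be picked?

5

A maximum matching has 5 edges (e.g. volunteer 1–station 1, volunteer 2–station 3, volunteer 3–station 5, volunteer 4–station 2, volunteer 5–station 4).
By König's theorem the minimum vertex cover has the same size. One such cover is {volunteer 1, volunteer 2, volunteer 3, volunteer 4, volunteer 5}.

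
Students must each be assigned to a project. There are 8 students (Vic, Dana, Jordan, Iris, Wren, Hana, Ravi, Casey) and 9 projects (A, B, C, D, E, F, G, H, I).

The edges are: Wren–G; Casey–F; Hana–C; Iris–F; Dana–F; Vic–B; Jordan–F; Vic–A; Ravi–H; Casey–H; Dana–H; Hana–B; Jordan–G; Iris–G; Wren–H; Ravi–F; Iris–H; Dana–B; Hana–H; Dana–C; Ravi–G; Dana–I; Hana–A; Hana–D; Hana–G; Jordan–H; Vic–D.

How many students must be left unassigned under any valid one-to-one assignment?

A valid assignment of size 6: Vic→D, Dana→B, Jordan→F, Iris→H, Wren→G, Hana→A.
The set {Jordan, Iris, Wren, Ravi, Casey} has only 3 neighbours ({F, G, H}), so by Hall's theorem at most 6 of the 8 students can be matched.
That matches 6 of the 8, leaving 2 unmatched; no matching can do better.

2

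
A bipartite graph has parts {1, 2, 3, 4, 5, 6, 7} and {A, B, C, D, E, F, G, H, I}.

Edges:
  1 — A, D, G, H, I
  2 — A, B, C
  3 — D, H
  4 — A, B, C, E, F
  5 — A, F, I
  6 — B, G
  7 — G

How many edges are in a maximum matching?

One maximum matching: 1→A, 2→C, 3→D, 4→E, 5→I, 6→B, 7→G.
This saturates every left vertex, so 7 is the maximum.

7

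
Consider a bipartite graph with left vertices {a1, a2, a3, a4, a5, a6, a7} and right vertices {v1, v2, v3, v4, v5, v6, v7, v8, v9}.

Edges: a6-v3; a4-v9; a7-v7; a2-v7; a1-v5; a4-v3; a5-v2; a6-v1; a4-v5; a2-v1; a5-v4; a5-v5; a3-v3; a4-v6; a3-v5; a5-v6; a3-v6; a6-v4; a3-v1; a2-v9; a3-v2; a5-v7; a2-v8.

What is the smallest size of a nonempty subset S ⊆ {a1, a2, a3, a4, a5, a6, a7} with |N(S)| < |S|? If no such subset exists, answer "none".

none

A matching saturating every left vertex exists, for instance a1→v5, a2→v1, a3→v3, a4→v6, a5→v2, a6→v4, a7→v7.
By Hall's marriage theorem, this means |N(S)| ≥ |S| for every subset S, so no violating subset exists.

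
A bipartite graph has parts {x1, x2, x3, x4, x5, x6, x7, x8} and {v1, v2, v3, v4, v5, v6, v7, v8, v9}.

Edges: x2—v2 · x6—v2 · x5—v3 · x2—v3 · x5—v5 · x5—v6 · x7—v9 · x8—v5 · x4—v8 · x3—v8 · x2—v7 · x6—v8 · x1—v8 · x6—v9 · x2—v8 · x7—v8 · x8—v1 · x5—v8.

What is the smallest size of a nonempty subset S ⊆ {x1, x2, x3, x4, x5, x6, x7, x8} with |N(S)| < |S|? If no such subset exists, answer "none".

2

Take S = {x1, x3}. Its neighbourhood is {v8}, so |N(S)| = 1 < |S| = 2.
No single vertex violates Hall's condition since each has at least one neighbour, so 2 is the minimum.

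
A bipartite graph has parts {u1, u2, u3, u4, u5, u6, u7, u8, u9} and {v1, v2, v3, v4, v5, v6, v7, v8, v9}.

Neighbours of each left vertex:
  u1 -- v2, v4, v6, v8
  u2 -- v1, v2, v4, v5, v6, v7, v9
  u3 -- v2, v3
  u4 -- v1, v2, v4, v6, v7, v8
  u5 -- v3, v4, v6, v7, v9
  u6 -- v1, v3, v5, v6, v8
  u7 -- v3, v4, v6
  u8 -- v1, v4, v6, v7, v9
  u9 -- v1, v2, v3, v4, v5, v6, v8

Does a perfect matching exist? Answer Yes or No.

For example, pair u1-v2, u2-v9, u3-v3, u4-v6, u5-v7, u6-v5, u7-v4, u8-v1, u9-v8.
Every left vertex is matched, so this is a perfect matching.

Yes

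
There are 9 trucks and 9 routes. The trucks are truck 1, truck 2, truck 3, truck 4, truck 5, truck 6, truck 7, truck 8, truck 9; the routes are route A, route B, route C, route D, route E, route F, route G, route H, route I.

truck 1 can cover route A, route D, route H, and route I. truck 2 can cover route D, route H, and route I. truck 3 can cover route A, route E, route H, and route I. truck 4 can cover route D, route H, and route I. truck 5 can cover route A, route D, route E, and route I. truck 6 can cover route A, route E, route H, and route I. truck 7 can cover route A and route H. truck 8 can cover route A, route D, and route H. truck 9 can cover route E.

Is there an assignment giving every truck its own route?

No

The set {truck 1, truck 2, truck 3, truck 4, truck 5, truck 6, truck 7, truck 8, truck 9} has only 5 neighbours ({route A, route D, route E, route H, route I}), so by Hall's theorem at most 5 of the 9 trucks can be matched.
Hence no matching covers every truck.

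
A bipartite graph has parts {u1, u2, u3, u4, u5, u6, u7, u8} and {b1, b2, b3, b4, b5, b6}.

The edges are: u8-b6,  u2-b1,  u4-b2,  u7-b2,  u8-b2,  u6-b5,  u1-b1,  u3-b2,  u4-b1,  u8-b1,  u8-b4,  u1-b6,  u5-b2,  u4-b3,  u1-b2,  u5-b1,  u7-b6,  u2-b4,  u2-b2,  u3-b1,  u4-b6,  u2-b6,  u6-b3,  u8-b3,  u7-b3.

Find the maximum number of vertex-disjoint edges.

For example, pair u1–b6, u2–b4, u3–b1, u4–b3, u5–b2, u6–b5.
The set {u1, u2, u3, u4, u5, u7, u8} has only 5 neighbours ({b1, b2, b3, b4, b6}), so by Hall's theorem at most 6 of the 8 left vertices can be matched.

6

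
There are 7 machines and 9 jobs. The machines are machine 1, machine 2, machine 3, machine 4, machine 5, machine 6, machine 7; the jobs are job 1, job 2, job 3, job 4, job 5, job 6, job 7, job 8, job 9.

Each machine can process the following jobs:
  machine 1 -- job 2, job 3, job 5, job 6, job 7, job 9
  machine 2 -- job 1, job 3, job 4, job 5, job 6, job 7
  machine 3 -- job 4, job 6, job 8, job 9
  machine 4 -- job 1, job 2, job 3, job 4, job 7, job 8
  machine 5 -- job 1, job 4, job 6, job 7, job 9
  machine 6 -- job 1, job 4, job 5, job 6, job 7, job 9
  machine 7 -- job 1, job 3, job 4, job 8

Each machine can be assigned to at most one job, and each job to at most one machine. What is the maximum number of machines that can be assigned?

A valid assignment of size 7: machine 1-job 9, machine 2-job 7, machine 3-job 6, machine 4-job 4, machine 5-job 1, machine 6-job 5, machine 7-job 3.
All 7 machines are matched, so no larger matching exists.

7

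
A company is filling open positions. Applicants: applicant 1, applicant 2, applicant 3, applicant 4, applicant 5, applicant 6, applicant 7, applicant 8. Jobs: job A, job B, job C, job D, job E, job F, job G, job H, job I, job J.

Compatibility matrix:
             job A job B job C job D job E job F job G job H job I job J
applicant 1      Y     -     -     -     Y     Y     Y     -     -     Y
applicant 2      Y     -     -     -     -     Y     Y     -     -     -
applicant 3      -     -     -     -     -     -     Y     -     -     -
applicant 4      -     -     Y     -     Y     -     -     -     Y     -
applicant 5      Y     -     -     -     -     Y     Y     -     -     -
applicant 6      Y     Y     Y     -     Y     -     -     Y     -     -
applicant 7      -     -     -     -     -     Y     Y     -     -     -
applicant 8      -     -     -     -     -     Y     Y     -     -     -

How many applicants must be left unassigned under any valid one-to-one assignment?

A valid assignment of size 6: applicant 1–job J, applicant 2–job F, applicant 3–job G, applicant 4–job I, applicant 5–job A, applicant 6–job H.
The set {applicant 2, applicant 3, applicant 5, applicant 7, applicant 8} has only 3 neighbours ({job A, job F, job G}), so by Hall's theorem at most 6 of the 8 applicants can be matched.
That matches 6 of the 8, leaving 2 unmatched; no matching can do better.

2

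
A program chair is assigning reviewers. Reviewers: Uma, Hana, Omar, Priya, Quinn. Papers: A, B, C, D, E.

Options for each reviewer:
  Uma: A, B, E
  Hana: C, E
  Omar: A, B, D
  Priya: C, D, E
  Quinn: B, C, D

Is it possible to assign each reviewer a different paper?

A valid assignment of size 5: Uma→E, Hana→C, Omar→A, Priya→D, Quinn→B.
All 5 reviewers are covered.

Yes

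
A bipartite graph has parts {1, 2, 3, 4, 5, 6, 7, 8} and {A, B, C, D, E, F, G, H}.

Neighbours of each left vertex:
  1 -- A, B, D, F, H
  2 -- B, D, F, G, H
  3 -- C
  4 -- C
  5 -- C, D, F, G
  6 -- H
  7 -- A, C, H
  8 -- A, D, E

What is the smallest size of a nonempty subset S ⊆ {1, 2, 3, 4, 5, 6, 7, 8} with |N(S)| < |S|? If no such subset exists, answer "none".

2

Take S = {3, 4}. Its neighbourhood is {C}, so |N(S)| = 1 < |S| = 2.
No single vertex violates Hall's condition since each has at least one neighbour, so 2 is the minimum.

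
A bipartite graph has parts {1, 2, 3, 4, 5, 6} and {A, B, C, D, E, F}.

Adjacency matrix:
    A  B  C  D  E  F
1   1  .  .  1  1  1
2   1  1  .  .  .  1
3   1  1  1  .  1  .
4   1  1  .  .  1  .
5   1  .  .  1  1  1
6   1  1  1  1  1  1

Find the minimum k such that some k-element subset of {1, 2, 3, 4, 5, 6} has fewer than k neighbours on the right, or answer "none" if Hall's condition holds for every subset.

A matching saturating every left vertex exists, for instance 1→D, 2→F, 3→C, 4→B, 5→E, 6→A.
By Hall's marriage theorem, this means |N(S)| ≥ |S| for every subset S, so no violating subset exists.

none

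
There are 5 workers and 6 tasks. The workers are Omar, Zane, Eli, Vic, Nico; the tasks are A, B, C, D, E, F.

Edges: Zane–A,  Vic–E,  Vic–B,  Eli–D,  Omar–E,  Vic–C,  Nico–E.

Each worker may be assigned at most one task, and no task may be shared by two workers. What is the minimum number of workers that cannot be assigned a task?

One maximum matching: Omar–E, Zane–A, Eli–D, Vic–B.
The set {Omar, Nico} has only 1 neighbour ({E}), so by Hall's theorem at most 4 of the 5 workers can be matched.
That matches 4 of the 5, leaving 1 unmatched; no matching can do better.

1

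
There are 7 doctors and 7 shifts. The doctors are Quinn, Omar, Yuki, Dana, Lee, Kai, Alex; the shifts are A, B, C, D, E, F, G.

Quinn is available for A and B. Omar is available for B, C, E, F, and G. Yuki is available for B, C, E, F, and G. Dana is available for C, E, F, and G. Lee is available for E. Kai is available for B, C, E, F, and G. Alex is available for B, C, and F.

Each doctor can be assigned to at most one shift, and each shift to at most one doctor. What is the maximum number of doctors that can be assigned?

For example, pair Quinn–A, Omar–B, Yuki–F, Dana–C, Lee–E, Kai–G.
The set {Omar, Yuki, Dana, Lee, Kai, Alex} has only 5 neighbours ({B, C, E, F, G}), so by Hall's theorem at most 6 of the 7 doctors can be matched.

6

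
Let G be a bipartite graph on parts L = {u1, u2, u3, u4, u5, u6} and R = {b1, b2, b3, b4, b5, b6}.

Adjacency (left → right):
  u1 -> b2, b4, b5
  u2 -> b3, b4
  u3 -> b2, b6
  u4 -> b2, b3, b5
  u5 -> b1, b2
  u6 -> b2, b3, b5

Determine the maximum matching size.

One maximum matching: u1-b5, u2-b4, u3-b6, u4-b2, u5-b1, u6-b3.
This saturates every left vertex, so 6 is the maximum.

6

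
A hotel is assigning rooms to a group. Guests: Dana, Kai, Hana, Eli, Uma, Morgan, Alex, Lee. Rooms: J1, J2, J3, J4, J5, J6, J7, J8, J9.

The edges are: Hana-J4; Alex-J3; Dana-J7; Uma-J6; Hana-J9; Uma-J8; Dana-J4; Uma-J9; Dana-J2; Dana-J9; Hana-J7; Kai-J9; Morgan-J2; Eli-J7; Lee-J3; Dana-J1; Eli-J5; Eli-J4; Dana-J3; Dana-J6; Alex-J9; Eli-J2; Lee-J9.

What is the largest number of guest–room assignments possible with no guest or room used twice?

One maximum matching: Dana→J6, Kai→J9, Hana→J4, Eli→J7, Uma→J8, Morgan→J2, Alex→J3.
The set {Kai, Alex, Lee} has only 2 neighbours ({J3, J9}), so by Hall's theorem at most 7 of the 8 guests can be matched.

7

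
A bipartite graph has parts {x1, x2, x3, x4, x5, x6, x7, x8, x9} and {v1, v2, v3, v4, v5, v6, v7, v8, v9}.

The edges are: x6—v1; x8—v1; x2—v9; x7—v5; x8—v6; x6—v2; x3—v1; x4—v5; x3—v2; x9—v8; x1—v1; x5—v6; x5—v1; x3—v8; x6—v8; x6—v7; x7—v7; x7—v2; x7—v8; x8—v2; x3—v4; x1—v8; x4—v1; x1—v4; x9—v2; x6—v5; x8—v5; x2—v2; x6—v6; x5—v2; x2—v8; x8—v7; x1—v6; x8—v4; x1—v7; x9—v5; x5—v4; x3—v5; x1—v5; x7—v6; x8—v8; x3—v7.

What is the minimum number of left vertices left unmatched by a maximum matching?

1

For example, pair x1-v7, x2-v9, x3-v2, x4-v5, x5-v4, x6-v1, x7-v6, x8-v8.
The set {x1, x3, x4, x5, x6, x7, x8, x9} has only 7 neighbours ({v1, v2, v4, v5, v6, v7, v8}), so by Hall's theorem at most 8 of the 9 left vertices can be matched.
That matches 8 of the 9, leaving 1 unmatched; no matching can do better.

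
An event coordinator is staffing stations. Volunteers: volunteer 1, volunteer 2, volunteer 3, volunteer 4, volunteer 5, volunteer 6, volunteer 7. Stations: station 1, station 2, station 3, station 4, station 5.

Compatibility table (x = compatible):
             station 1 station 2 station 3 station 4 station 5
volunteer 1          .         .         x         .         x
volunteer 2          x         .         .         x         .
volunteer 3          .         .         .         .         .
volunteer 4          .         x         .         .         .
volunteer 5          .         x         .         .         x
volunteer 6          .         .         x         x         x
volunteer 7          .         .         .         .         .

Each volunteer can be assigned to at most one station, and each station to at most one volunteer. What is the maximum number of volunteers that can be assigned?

One maximum matching: volunteer 1-station 3, volunteer 2-station 1, volunteer 4-station 2, volunteer 5-station 5, volunteer 6-station 4.
The set {volunteer 3, volunteer 7} has only 0 neighbours (∅), so by Hall's theorem at most 5 of the 7 volunteers can be matched.

5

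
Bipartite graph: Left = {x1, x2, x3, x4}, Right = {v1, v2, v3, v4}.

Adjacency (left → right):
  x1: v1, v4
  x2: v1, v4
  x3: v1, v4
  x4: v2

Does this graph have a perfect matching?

No

The set {x1, x2, x3} has only 2 neighbours ({v1, v4}), so by Hall's theorem at most 3 of the 4 left vertices can be matched.
Hence no matching covers every left vertex.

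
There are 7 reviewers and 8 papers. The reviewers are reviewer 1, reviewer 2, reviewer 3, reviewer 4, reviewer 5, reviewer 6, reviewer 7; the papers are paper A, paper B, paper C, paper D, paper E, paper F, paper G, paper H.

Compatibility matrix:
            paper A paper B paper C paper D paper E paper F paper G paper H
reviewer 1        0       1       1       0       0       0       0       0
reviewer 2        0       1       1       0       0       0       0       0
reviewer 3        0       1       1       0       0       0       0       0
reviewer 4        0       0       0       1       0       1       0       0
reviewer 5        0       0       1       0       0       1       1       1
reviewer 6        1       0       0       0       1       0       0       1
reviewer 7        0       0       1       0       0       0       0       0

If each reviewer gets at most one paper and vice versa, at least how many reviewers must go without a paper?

For example, pair reviewer 1→paper C, reviewer 2→paper B, reviewer 4→paper D, reviewer 5→paper H, reviewer 6→paper E.
The set {reviewer 1, reviewer 2, reviewer 3, reviewer 7} has only 2 neighbours ({paper B, paper C}), so by Hall's theorem at most 5 of the 7 reviewers can be matched.
That matches 5 of the 7, leaving 2 unmatched; no matching can do better.

2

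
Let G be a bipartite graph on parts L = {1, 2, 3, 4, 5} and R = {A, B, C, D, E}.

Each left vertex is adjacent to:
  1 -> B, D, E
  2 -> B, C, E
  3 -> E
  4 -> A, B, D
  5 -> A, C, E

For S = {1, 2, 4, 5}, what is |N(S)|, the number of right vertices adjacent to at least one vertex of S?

5

The union of neighbours of {1, 2, 4, 5} is {A, B, C, D, E}, which has 5 elements.
Since |N(S)| = 5 ≥ |S| = 4, Hall's condition holds for this subset.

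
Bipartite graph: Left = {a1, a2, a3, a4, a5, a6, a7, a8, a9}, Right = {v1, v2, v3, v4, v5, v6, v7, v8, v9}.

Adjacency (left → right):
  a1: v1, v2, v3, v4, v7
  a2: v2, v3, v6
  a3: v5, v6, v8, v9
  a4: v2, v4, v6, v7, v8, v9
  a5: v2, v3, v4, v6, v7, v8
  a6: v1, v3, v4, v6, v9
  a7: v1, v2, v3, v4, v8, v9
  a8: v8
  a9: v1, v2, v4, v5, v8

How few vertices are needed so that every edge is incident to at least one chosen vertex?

A maximum matching has 9 edges (e.g. a1–v4, a2–v3, a3–v5, a4–v6, a5–v7, a6–v1, a7–v9, a8–v8, a9–v2).
By König's theorem the minimum vertex cover has the same size. One such cover is {a1, a2, a3, a4, a5, a6, a7, a8, a9}.

9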